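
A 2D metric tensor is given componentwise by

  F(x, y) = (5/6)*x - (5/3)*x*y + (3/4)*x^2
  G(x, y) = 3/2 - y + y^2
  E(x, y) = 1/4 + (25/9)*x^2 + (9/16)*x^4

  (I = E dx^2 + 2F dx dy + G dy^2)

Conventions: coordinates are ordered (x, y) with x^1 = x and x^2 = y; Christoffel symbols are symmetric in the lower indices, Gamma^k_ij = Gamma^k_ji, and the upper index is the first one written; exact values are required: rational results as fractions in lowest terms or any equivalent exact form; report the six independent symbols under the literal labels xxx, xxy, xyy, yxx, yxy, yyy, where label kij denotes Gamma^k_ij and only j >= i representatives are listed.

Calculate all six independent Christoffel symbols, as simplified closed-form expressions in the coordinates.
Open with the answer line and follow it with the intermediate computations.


Answer: Gamma_xxx = (324*x^3*y^2 - 324*x^3*y + 162*x^3 + 1080*x^2*y - 540*x^2 + 1000*x)/(162*x^4*y^2 - 162*x^4*y + 81*x^4 + 720*x^3*y - 360*x^3 + 1000*x^2 + 72*y^2 - 72*y + 108), Gamma_xxy = 0, Gamma_xyy = (-216*x^2*y + 108*x^2 - 600*x)/(162*x^4*y^2 - 162*x^4*y + 81*x^4 + 720*x^3*y - 360*x^3 + 1000*x^2 + 72*y^2 - 72*y + 108), Gamma_yxx = (270*x^4*y - 135*x^4 + 600*x^3 + 108*x - 120*y + 60)/(162*x^4*y^2 - 162*x^4*y + 81*x^4 + 720*x^3*y - 360*x^3 + 1000*x^2 + 72*y^2 - 72*y + 108), Gamma_yxy = 0, Gamma_yyy = (162*x^4*y - 81*x^4 + 360*x^3 + 72*y - 36)/(162*x^4*y^2 - 162*x^4*y + 81*x^4 + 720*x^3*y - 360*x^3 + 1000*x^2 + 72*y^2 - 72*y + 108)

E = 1/4 + (25/9)*x^2 + (9/16)*x^4; F = (5/6)*x - (5/3)*x*y + (3/4)*x^2; G = 3/2 - y + y^2
Gamma^k_ij = (1/2) g^{kl} (d_i g_jl + d_j g_il - d_l g_ij), with g^inv = (1/(EG-F^2)) [[G, -F], [-F, E]]
first partials: E_x = (50/9)*x + (9/4)*x^3, E_y = 0, F_x = 5/6 - (5/3)*y + (3/2)*x, F_y = -(5/3)*x, G_x = 0, G_y = -1 + 2*y
D = EG - F^2 = 3/8 - (1/4)*y + (1/4)*y^2 + (125/36)*x^2 - (5/4)*x^3 + (5/2)*x^3*y + (9/32)*x^4 - (9/16)*x^4*y + (9/16)*x^4*y^2
expanded: Gamma^x_xx = (G E_x - 2F F_x + F E_y)/(2D), Gamma^x_xy = (G E_y - F G_x)/(2D), Gamma^x_yy = (2G F_y - G G_x - F G_y)/(2D), Gamma^y_xx = (2E F_x - E E_y - F E_x)/(2D), Gamma^y_xy = (E G_x - F E_y)/(2D), Gamma^y_yy = (E G_y - 2F F_y + F G_x)/(2D); substitute and cancel common factors


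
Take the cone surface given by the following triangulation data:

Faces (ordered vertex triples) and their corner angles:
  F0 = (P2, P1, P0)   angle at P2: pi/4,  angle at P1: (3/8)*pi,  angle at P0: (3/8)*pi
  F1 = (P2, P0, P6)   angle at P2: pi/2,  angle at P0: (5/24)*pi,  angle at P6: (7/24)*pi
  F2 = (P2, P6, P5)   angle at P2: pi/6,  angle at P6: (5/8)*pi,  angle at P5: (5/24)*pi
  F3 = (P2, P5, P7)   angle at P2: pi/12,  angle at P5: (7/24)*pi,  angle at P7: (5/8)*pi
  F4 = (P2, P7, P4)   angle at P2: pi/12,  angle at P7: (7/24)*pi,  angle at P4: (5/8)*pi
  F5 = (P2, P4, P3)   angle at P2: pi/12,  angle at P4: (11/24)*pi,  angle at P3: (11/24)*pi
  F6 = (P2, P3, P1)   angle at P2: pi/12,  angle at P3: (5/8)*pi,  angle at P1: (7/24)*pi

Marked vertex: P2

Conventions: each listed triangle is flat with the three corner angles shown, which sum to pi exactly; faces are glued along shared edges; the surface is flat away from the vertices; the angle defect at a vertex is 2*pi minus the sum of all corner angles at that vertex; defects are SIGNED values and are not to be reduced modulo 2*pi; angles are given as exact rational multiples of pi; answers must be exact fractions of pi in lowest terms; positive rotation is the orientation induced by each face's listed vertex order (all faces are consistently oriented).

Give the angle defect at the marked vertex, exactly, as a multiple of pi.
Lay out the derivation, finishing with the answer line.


Sum of corner angles at P2: (5/4)*pi
defect = 2*pi - (5/4)*pi

Answer: defect(P2) = (3/4)*pi


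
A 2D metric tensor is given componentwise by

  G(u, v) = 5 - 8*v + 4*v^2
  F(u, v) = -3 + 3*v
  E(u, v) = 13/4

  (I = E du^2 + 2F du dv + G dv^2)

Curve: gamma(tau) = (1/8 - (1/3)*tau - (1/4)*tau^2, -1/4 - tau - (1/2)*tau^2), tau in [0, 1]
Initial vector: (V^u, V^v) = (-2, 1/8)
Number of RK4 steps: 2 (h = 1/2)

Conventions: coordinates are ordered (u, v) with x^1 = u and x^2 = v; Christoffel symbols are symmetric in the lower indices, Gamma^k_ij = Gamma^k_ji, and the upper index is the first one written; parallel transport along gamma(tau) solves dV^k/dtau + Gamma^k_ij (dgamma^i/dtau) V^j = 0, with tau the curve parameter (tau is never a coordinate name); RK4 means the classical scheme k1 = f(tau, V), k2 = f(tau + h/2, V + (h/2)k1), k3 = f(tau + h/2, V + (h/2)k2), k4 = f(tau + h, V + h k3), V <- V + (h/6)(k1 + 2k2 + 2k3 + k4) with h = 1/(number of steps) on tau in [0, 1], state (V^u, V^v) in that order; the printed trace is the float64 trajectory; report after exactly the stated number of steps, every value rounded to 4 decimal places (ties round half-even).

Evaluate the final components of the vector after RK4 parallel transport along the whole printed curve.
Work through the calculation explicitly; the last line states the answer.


gamma'(tau) = (-1/3 - (1/2)*tau, -1 - tau); f(tau, V)^k = -Gamma^k_ij(gamma(tau)) gamma'^i(tau) V^j; h = 1/2; intermediate values shown to 6 dp
curve data and Christoffel symbols at the stage parameters:
  tau = 0.000000: gamma = (0.125000, -0.250000), gamma' = (-0.333333, -1.000000); Gamma_uuu = 0.000000, Gamma_uuv = 0.000000, Gamma_uvv = 0.315789, Gamma_vuu = 0.000000, Gamma_vuv = 0.000000, Gamma_vvv = -0.526316
  tau = 0.250000: gamma = (0.026042, -0.531250), gamma' = (-0.458333, -1.250000); Gamma_uuu = 0.000000, Gamma_uuv = 0.000000, Gamma_uvv = 0.237550, Gamma_vuu = 0.000000, Gamma_vuv = 0.000000, Gamma_vvv = -0.484998
  tau = 0.500000: gamma = (-0.104167, -0.875000), gamma' = (-0.583333, -1.500000); Gamma_uuu = 0.000000, Gamma_uuv = 0.000000, Gamma_uvv = 0.173285, Gamma_vuu = 0.000000, Gamma_vuv = 0.000000, Gamma_vvv = -0.433213
  tau = 0.750000: gamma = (-0.265625, -1.281250), gamma' = (-0.708333, -1.750000); Gamma_uuu = 0.000000, Gamma_uuv = 0.000000, Gamma_uvv = 0.124655, Gamma_vuu = 0.000000, Gamma_vuv = 0.000000, Gamma_vvv = -0.379159
  tau = 1.000000: gamma = (-0.458333, -1.750000), gamma' = (-0.833333, -2.000000); Gamma_uuu = 0.000000, Gamma_uuv = 0.000000, Gamma_uvv = 0.089552, Gamma_vuu = 0.000000, Gamma_vuv = 0.000000, Gamma_vvv = -0.328358
step 0: V^u = -2.0000, V^v = 0.1250
step 1: k1 = (0.039474, -0.065789), k2 = (0.032233, -0.065810), k3 = (0.032232, -0.065807), k4 = (0.023938, -0.059846); V <- V + (h/6)(k1 + 2k2 + 2k3 + k4): V^u = -1.9840, V^v = 0.0926
step 2: k1 = (0.024068, -0.060170), k2 = (0.016918, -0.051458), k3 = (0.017393, -0.052903), k4 = (0.011846, -0.043437); V <- V + (h/6)(k1 + 2k2 + 2k3 + k4): V^u = -1.9753, V^v = 0.0666

Answer: V^u = -1.9753, V^v = 0.0666


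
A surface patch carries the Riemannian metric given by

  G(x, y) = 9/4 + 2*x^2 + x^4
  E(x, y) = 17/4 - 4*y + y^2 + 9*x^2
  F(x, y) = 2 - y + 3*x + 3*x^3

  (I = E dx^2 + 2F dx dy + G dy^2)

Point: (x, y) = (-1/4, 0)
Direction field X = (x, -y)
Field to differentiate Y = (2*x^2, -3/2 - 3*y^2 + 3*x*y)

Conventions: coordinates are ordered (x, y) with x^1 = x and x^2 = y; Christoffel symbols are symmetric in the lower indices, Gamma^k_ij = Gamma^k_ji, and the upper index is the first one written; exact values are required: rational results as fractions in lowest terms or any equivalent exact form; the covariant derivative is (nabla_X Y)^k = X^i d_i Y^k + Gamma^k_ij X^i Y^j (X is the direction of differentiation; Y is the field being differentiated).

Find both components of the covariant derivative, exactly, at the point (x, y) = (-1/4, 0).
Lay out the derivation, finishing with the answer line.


E = 77/16, F = 77/64, G = 609/256 at the point
E_x = -9/2, E_y = -4, F_x = 57/16, F_y = -1, G_x = -17/16, G_y = 0
EG - F^2 = 10241/1024;  g^inv = (1024/10241) * [[609/256, -77/64], [-77/64, 77/16]]
first-kind symbols [ij,l] = (1/2)(d_i g_jl + d_j g_il - d_l g_ij): [xx,x] = E_x/2 = -9/4, [xx,y] = F_x - E_y/2 = 89/16, [xy,x] = E_y/2 = -2, [xy,y] = G_x/2 = -17/32, [yy,x] = F_y - G_x/2 = -15/32, [yy,y] = G_y/2 = 0
Gamma^x_ij = (G*[ij,x] - F*[ij,y])/(EG - F^2), Gamma^y_ij = (E*[ij,y] - F*[ij,x])/(EG - F^2)
Gamma_xxx = -1762/1463, Gamma_xxy = -1205/2926, Gamma_xyy = -1305/11704, Gamma_yxx = 56/19, Gamma_yxy = -2/133, Gamma_yyy = 15/266
X = (-1/4, 0), Y = (1/8, -3/2) at the point

Answer: (nabla_X Y)^x = 1559/11704, (nabla_X Y)^y = -13/133


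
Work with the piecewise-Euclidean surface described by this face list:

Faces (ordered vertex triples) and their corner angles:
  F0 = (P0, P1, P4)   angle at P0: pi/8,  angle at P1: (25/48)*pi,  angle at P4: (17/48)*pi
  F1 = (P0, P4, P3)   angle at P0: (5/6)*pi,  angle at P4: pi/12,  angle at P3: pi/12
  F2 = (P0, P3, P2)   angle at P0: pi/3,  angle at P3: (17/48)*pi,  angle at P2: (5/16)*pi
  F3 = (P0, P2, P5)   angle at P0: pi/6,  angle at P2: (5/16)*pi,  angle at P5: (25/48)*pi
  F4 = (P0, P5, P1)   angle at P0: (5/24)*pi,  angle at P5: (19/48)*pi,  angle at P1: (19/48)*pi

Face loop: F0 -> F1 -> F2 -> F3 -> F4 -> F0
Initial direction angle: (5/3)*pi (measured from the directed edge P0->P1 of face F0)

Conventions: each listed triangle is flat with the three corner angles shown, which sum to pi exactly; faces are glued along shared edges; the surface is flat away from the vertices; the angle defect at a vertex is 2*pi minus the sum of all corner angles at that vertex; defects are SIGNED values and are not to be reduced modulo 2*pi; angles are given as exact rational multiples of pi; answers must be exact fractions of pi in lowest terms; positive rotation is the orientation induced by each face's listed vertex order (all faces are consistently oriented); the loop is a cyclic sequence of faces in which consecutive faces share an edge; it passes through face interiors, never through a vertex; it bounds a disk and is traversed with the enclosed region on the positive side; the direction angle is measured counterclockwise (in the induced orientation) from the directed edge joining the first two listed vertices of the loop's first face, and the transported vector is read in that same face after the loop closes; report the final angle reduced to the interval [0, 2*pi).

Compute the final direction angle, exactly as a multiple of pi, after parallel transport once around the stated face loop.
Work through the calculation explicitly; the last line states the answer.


enclosed vertex P0: corner angles sum to (5/3)*pi, defect = 2*pi - (5/3)*pi = pi/3
summing the enclosed defects onto the initial angle, mod 2*pi in the induced orientation:
final angle = (5/3)*pi + pi/3 = 0 (mod 2*pi)

Answer: final direction angle = 0


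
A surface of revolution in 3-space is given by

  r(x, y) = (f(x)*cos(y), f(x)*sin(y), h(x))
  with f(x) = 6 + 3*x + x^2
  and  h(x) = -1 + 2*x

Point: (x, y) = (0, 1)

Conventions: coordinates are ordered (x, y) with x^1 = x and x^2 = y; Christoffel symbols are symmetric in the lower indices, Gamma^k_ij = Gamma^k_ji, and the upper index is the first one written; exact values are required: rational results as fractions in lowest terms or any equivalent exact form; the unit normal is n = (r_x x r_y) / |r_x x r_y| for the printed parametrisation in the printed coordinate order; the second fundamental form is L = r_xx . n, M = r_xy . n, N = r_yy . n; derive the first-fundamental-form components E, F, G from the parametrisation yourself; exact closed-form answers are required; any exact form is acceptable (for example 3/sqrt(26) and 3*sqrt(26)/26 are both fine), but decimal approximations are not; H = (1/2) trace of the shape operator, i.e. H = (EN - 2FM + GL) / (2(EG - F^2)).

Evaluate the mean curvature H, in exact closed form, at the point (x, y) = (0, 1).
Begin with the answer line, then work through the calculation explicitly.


Answer: H = sqrt(13)/1014

f = 6, f' = 3, f'' = 2, h' = 2, h'' = 0
E = 13, F = 0, G = 36; answer radicand W^2 = 13
unnormalised second-form numerators: l = -4, m = 0, n = 12; L = l/sqrt(13), and similarly M = m/sqrt(W^2), N = n/sqrt(W^2)
H = (E*n - 2*F*m + G*l) / (2*(EG - F^2)*sqrt(W^2)); E*n - 2*F*m + G*l = 12, EG - F^2 = 468, so H = (1/78)/sqrt(13)


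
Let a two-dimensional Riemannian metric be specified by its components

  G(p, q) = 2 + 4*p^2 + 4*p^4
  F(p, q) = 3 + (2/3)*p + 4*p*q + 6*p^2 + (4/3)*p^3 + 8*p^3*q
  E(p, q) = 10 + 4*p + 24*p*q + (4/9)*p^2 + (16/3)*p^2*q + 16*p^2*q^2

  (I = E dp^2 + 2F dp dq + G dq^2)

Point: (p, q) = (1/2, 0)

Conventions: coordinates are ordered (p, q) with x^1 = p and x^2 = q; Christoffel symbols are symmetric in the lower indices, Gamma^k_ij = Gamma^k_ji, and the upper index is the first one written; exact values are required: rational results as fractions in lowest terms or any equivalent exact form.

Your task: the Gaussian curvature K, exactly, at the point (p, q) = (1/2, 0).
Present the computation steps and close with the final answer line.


E = 109/9, F = 5, G = 13/4, EG - F^2 = 517/36 at the point
E_p = 40/9, E_q = 40/3, F_p = 23/3, F_q = 3, G_p = 6, G_q = 0
E_qq = 8, F_pq = 10, G_pp = 20
K follows from Brioschi's formula, (det M1 - det M2)/(EG - F^2)^2.
M1 = [[-E_qq/2 + F_pq - G_pp/2, E_p/2, F_p - E_q/2], [F_q - G_p/2, E, F], [G_q/2, F, G]] = [[-4, 20/9, 1], [0, 109/9, 5], [0, 5, 13/4]]; det M1 = -517/9
M2 = [[0, E_q/2, G_p/2], [E_q/2, E, F], [G_p/2, F, G]] = [[0, 20/3, 3], [20/3, 109/9, 5], [3, 5, 13/4]]; det M2 = -481/9
det M1 - det M2 = -4; K = -4 / (517/36)^2 = -5184/267289

Answer: K = -5184/267289


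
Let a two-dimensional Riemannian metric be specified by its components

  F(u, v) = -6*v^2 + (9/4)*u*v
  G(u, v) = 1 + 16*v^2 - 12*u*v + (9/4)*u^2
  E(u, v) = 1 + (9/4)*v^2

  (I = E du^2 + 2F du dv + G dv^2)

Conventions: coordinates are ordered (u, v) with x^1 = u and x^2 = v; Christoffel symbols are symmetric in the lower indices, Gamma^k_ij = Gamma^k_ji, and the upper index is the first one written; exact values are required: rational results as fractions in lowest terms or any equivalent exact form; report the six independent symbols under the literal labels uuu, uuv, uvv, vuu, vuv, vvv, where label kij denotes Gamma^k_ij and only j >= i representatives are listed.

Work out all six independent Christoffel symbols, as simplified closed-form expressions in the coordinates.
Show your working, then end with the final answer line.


E = 1 + (9/4)*v^2; F = -6*v^2 + (9/4)*u*v; G = 1 + 16*v^2 - 12*u*v + (9/4)*u^2
Gamma^k_ij = (1/2) g^{kl} (d_i g_jl + d_j g_il - d_l g_ij), with g^inv = (1/(EG-F^2)) [[G, -F], [-F, E]]
first partials: E_u = 0, E_v = (9/2)*v, F_u = (9/4)*v, F_v = -12*v + (9/4)*u, G_u = -12*v + (9/2)*u, G_v = 32*v - 12*u
D = EG - F^2 = 1 + (73/4)*v^2 - 12*u*v + (9/4)*u^2
expanded: Gamma^u_uu = (G E_u - 2F F_u + F E_v)/(2D), Gamma^u_uv = (G E_v - F G_u)/(2D), Gamma^u_vv = (2G F_v - G G_u - F G_v)/(2D), Gamma^v_uu = (2E F_u - E E_v - F E_u)/(2D), Gamma^v_uv = (E G_u - F E_v)/(2D), Gamma^v_vv = (E G_v - 2F F_v + F G_u)/(2D); substitute and cancel common factors

Answer: Gamma_uuu = 0, Gamma_uuv = 9*v/(9*u^2 - 48*u*v + 73*v^2 + 4), Gamma_uvv = -24*v/(9*u^2 - 48*u*v + 73*v^2 + 4), Gamma_vuu = 0, Gamma_vuv = (9*u - 24*v)/(9*u^2 - 48*u*v + 73*v^2 + 4), Gamma_vvv = (-24*u + 64*v)/(9*u^2 - 48*u*v + 73*v^2 + 4)


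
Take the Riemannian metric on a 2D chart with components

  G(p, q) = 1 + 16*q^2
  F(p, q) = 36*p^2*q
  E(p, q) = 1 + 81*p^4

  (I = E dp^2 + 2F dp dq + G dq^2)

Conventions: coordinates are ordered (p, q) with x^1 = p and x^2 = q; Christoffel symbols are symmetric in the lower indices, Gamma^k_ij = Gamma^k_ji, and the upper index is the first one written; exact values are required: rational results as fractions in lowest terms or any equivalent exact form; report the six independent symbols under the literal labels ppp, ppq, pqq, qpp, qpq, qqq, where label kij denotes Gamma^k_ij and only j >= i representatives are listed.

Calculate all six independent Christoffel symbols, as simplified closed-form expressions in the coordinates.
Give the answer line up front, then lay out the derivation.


Answer: Gamma_ppp = 162*p^3/(81*p^4 + 16*q^2 + 1), Gamma_ppq = 0, Gamma_pqq = 36*p^2/(81*p^4 + 16*q^2 + 1), Gamma_qpp = 72*p*q/(81*p^4 + 16*q^2 + 1), Gamma_qpq = 0, Gamma_qqq = 16*q/(81*p^4 + 16*q^2 + 1)

E = 1 + 81*p^4; F = 36*p^2*q; G = 1 + 16*q^2
Gamma^k_ij = (1/2) g^{kl} (d_i g_jl + d_j g_il - d_l g_ij), with g^inv = (1/(EG-F^2)) [[G, -F], [-F, E]]
first partials: E_p = 324*p^3, E_q = 0, F_p = 72*p*q, F_q = 36*p^2, G_p = 0, G_q = 32*q
D = EG - F^2 = 1 + 16*q^2 + 81*p^4
expanded: Gamma^p_pp = (G E_p - 2F F_p + F E_q)/(2D), Gamma^p_pq = (G E_q - F G_p)/(2D), Gamma^p_qq = (2G F_q - G G_p - F G_q)/(2D), Gamma^q_pp = (2E F_p - E E_q - F E_p)/(2D), Gamma^q_pq = (E G_p - F E_q)/(2D), Gamma^q_qq = (E G_q - 2F F_q + F G_p)/(2D); substitute and cancel common factors


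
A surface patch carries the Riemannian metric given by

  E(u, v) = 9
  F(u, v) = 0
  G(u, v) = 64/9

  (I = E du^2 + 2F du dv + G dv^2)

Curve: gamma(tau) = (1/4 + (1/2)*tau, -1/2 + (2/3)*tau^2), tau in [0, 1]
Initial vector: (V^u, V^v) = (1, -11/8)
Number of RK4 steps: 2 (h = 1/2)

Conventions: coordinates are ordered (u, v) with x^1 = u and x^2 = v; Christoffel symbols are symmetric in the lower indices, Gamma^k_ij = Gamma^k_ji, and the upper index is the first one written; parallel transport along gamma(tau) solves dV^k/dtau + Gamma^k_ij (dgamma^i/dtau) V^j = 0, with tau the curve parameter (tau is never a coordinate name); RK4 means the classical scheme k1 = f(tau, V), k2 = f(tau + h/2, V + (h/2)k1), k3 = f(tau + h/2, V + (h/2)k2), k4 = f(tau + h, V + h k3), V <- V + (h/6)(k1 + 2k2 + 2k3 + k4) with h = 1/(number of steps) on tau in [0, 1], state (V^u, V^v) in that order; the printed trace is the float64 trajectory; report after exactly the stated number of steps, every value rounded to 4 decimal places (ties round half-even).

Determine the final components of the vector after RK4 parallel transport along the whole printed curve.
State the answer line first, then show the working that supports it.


Answer: V^u = 1.0000, V^v = -1.3750

gamma'(tau) = (1/2, (4/3)*tau); f(tau, V)^k = -Gamma^k_ij(gamma(tau)) gamma'^i(tau) V^j; h = 1/2; intermediate values shown to 6 dp
curve data and Christoffel symbols at the stage parameters:
  tau = 0.000000: gamma = (0.250000, -0.500000), gamma' = (0.500000, 0.000000); Gamma_uuu = 0.000000, Gamma_uuv = 0.000000, Gamma_uvv = 0.000000, Gamma_vuu = 0.000000, Gamma_vuv = 0.000000, Gamma_vvv = 0.000000
  tau = 0.250000: gamma = (0.375000, -0.458333), gamma' = (0.500000, 0.333333); Gamma_uuu = 0.000000, Gamma_uuv = 0.000000, Gamma_uvv = 0.000000, Gamma_vuu = 0.000000, Gamma_vuv = 0.000000, Gamma_vvv = 0.000000
  tau = 0.500000: gamma = (0.500000, -0.333333), gamma' = (0.500000, 0.666667); Gamma_uuu = 0.000000, Gamma_uuv = 0.000000, Gamma_uvv = 0.000000, Gamma_vuu = 0.000000, Gamma_vuv = 0.000000, Gamma_vvv = 0.000000
  tau = 0.750000: gamma = (0.625000, -0.125000), gamma' = (0.500000, 1.000000); Gamma_uuu = 0.000000, Gamma_uuv = 0.000000, Gamma_uvv = 0.000000, Gamma_vuu = 0.000000, Gamma_vuv = 0.000000, Gamma_vvv = 0.000000
  tau = 1.000000: gamma = (0.750000, 0.166667), gamma' = (0.500000, 1.333333); Gamma_uuu = 0.000000, Gamma_uuv = 0.000000, Gamma_uvv = 0.000000, Gamma_vuu = 0.000000, Gamma_vuv = 0.000000, Gamma_vvv = 0.000000
step 0: V^u = 1.0000, V^v = -1.3750
step 1: k1 = (0.000000, 0.000000), k2 = (0.000000, 0.000000), k3 = (0.000000, 0.000000), k4 = (0.000000, 0.000000); V <- V + (h/6)(k1 + 2k2 + 2k3 + k4): V^u = 1.0000, V^v = -1.3750
step 2: k1 = (0.000000, 0.000000), k2 = (0.000000, 0.000000), k3 = (0.000000, 0.000000), k4 = (0.000000, 0.000000); V <- V + (h/6)(k1 + 2k2 + 2k3 + k4): V^u = 1.0000, V^v = -1.3750


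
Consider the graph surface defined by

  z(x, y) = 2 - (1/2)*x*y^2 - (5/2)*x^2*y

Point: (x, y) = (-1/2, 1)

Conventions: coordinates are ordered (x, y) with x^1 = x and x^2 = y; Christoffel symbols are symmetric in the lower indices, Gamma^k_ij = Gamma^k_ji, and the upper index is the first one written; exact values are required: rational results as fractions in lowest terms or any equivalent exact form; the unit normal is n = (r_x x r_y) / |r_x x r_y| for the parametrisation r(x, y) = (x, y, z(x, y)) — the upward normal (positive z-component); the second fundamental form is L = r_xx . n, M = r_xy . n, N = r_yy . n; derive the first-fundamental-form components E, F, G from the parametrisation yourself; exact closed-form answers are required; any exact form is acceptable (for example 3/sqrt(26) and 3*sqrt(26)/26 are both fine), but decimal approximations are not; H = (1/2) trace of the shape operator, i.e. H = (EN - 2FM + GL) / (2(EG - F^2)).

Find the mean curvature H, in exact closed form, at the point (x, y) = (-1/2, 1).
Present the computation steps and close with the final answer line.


z_x = 2, z_y = -1/8, z_xx = -5, z_xy = 3/2, z_yy = 1/2
E = 5, F = -1/4, G = 65/64; answer radicand W^2 = 321/64
unnormalised second-form numerators: l = -5, m = 3/2, n = 1/2; L = l/sqrt(321/64), and similarly M = m/sqrt(W^2), N = n/sqrt(W^2)
H = (E*n - 2*F*m + G*l) / (2*(EG - F^2)*sqrt(W^2)); E*n - 2*F*m + G*l = -117/64, EG - F^2 = 321/64, so H = (-39/214)/sqrt(321/64)

Answer: H = -52*sqrt(321)/11449


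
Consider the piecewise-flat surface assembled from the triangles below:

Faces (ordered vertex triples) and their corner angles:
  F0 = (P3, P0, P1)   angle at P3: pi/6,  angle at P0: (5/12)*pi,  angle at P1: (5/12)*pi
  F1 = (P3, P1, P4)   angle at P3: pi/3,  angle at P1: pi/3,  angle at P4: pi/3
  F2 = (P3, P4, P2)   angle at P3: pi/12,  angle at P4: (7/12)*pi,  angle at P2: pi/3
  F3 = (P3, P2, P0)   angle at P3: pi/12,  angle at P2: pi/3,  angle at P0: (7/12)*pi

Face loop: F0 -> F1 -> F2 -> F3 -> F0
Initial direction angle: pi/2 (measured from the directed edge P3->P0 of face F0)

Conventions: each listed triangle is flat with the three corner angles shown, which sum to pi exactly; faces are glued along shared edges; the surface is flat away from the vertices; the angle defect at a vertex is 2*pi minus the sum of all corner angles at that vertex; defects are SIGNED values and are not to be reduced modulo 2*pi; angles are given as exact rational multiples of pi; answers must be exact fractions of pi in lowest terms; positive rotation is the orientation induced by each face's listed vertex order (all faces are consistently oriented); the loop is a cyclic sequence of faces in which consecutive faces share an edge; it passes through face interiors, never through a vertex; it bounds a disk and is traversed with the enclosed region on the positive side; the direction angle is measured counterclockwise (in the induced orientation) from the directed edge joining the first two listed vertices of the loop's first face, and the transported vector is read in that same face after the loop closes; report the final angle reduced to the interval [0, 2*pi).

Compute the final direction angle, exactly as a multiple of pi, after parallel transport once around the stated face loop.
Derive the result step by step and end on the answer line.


enclosed vertex P3: corner angles sum to (2/3)*pi, defect = 2*pi - (2/3)*pi = (4/3)*pi
adding the enclosed defects to the starting angle (mod 2*pi, induced orientation) gives the holonomy
final angle = pi/2 + (4/3)*pi = (11/6)*pi (mod 2*pi)

Answer: final direction angle = (11/6)*pi


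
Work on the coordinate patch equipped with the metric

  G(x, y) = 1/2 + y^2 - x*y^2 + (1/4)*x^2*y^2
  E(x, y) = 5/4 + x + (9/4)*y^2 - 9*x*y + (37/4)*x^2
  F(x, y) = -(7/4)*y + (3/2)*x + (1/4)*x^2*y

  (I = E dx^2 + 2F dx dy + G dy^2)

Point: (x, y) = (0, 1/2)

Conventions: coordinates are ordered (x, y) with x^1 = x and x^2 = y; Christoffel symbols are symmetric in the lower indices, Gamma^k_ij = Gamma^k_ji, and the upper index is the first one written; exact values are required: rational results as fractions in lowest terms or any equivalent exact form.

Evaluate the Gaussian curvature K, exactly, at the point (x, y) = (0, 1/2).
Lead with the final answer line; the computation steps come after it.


Answer: K = -1859/361

E = 29/16, F = -7/8, G = 3/4, EG - F^2 = 19/32 at the point
E_x = -7/2, E_y = 9/4, F_x = 3/2, F_y = -7/4, G_x = -1/4, G_y = 1
E_yy = 9/2, F_xy = 0, G_xx = 1/8
Using the Brioschi determinant formula for K from the metric derivatives:
M1 = [[-E_yy/2 + F_xy - G_xx/2, E_x/2, F_x - E_y/2], [F_y - G_x/2, E, F], [G_y/2, F, G]] = [[-37/16, -7/4, 3/8], [-13/8, 29/16, -7/8], [1/2, -7/8, 3/4]]; det M1 = -163/64
M2 = [[0, E_y/2, G_x/2], [E_y/2, E, F], [G_x/2, F, G]] = [[0, 9/8, -1/8], [9/8, 29/16, -7/8], [-1/8, -7/8, 3/4]]; det M2 = -749/1024
det M1 - det M2 = -1859/1024; K = -1859/1024 / (19/32)^2 = -1859/361


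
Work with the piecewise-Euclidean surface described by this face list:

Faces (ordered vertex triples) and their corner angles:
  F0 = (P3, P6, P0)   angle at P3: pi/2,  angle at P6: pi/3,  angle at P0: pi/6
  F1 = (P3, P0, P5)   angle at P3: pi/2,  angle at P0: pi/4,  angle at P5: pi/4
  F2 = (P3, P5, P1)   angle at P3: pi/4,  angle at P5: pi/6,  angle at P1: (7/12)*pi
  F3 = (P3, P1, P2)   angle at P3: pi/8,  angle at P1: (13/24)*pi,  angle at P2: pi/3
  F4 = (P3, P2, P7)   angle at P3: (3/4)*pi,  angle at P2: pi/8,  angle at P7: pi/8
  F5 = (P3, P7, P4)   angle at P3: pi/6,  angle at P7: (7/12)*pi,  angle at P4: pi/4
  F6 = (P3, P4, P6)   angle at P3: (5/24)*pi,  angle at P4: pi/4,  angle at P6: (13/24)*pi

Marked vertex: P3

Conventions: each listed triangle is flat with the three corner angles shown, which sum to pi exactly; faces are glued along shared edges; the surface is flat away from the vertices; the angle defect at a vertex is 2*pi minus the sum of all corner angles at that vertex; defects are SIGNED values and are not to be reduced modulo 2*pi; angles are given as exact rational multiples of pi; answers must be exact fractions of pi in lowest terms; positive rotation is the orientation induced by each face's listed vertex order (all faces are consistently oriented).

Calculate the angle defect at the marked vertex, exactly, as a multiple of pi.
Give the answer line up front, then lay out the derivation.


Answer: defect(P3) = -pi/2

Sum of corner angles at P3: (5/2)*pi
defect = 2*pi - (5/2)*pi


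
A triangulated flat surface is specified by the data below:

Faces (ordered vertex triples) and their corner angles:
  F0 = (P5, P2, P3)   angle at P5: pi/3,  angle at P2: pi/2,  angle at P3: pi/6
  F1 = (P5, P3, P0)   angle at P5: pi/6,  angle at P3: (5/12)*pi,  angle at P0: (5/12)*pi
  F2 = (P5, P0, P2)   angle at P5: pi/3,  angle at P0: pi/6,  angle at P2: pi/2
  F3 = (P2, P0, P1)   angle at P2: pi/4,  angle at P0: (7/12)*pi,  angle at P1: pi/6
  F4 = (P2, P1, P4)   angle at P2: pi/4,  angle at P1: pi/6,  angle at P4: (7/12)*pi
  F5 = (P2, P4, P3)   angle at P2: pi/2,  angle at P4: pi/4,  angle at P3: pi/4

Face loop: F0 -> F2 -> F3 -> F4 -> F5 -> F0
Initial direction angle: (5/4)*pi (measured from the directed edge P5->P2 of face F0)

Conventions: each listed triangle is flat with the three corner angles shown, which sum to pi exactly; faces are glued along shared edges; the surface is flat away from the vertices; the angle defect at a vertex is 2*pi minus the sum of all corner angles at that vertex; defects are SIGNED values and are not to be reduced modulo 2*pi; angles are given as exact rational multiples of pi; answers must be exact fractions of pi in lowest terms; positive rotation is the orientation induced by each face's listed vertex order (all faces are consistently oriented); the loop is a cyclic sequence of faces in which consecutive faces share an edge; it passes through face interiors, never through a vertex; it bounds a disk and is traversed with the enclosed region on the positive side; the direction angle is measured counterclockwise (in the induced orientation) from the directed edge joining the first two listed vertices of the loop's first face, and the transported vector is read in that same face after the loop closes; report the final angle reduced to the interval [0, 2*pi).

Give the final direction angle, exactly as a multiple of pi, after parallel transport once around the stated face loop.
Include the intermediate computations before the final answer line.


enclosed vertex P2: corner angles sum to 2*pi, defect = 2*pi - 2*pi = 0
final direction = starting direction + enclosed defect total, reduced mod 2*pi (induced orientation)
final angle = (5/4)*pi + 0 = (5/4)*pi (mod 2*pi)

Answer: final direction angle = (5/4)*pi


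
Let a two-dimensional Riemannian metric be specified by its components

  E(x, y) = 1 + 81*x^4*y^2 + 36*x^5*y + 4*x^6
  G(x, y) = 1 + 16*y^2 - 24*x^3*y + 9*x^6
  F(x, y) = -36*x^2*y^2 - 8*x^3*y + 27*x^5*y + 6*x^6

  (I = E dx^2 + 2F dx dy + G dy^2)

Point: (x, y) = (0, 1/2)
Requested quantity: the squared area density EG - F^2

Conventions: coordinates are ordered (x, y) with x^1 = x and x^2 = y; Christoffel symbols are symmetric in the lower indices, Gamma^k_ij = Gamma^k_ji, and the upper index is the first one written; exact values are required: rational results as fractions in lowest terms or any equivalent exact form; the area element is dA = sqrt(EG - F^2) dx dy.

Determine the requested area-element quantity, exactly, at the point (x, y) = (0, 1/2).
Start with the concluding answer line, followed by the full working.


Answer: EG - F^2 = 5

E = 1, F = 0, G = 5; EG - F^2 = 5


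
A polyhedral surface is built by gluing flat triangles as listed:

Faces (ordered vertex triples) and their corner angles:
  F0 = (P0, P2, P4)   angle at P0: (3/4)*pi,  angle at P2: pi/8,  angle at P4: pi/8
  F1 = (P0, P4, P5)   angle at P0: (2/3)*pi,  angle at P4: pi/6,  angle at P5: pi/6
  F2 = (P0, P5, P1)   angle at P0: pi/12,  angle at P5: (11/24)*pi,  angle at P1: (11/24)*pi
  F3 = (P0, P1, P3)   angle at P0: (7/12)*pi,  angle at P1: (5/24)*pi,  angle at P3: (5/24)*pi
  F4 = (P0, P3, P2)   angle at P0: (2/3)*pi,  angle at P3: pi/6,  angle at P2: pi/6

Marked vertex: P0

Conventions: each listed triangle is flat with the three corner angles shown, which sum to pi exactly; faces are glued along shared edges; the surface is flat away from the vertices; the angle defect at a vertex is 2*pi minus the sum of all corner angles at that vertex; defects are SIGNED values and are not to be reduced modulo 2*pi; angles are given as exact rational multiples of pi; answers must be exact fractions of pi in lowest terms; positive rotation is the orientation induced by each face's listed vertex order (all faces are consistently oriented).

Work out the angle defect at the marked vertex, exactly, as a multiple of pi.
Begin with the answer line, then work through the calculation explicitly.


Answer: defect(P0) = (-3/4)*pi

Sum of corner angles at P0: (11/4)*pi
defect = 2*pi - (11/4)*pi


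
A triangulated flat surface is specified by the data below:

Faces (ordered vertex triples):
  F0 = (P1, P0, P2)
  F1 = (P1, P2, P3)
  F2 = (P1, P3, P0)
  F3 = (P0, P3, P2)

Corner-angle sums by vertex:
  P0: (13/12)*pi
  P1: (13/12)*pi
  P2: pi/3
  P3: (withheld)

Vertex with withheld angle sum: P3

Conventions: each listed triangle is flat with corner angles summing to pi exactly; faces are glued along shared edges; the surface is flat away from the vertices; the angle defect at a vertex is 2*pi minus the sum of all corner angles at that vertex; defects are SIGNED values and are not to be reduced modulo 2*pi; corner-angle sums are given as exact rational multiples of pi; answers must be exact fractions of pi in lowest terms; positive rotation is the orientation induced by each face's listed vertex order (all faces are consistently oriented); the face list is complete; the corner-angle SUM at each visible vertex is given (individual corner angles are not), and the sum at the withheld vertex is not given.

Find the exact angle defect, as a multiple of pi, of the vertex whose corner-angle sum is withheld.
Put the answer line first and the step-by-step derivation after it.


Answer: defect(P3) = pi/2

V = 4, E = 6, F = 4; chi = V - E + F = 2
Gauss-Bonnet: total defect = 2*pi*chi = 4*pi; visible defects sum to (7/2)*pi


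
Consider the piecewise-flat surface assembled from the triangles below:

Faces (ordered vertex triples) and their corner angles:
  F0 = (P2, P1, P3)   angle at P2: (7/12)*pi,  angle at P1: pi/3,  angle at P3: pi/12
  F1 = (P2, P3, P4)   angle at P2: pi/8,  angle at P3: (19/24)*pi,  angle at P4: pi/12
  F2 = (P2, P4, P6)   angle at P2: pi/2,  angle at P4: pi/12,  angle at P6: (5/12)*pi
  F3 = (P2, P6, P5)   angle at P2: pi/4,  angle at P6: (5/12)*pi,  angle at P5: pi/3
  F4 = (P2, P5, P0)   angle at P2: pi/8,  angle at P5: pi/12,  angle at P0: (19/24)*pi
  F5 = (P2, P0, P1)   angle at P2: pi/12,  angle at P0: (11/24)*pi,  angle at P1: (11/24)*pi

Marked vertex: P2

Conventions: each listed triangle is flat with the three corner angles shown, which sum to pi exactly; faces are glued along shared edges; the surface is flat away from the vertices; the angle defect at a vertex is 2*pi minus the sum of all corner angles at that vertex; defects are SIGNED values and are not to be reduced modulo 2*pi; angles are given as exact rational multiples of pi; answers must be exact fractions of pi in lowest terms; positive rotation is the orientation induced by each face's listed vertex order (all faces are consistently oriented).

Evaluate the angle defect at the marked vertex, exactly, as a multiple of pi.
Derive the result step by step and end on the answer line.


Sum of corner angles at P2: (5/3)*pi
defect = 2*pi - (5/3)*pi

Answer: defect(P2) = pi/3


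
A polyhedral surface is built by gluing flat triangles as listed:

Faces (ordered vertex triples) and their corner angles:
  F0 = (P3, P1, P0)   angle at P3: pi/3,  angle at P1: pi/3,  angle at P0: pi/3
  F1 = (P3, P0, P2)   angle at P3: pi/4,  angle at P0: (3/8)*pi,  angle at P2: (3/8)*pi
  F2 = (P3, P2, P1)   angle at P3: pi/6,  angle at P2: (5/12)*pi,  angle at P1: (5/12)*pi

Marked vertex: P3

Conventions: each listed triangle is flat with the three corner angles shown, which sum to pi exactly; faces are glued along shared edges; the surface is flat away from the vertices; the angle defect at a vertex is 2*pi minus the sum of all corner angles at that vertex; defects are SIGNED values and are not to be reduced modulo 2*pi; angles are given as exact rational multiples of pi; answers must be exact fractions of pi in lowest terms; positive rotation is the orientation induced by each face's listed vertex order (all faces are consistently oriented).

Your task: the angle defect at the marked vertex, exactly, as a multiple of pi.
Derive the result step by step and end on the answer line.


Sum of corner angles at P3: (3/4)*pi
defect = 2*pi - (3/4)*pi

Answer: defect(P3) = (5/4)*pi


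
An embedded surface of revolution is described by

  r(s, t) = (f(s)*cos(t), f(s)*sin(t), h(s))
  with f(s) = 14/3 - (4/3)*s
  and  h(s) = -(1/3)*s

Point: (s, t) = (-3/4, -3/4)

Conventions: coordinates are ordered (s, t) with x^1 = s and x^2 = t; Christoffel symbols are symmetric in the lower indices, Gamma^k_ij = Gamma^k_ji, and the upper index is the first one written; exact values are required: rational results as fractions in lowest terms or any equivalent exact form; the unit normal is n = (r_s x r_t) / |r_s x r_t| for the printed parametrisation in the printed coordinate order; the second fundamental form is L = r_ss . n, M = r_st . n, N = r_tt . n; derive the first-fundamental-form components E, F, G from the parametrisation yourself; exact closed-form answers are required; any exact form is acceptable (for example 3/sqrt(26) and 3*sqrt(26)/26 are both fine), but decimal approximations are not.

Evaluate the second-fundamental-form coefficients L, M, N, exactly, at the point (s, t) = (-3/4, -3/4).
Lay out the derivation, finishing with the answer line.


f = 17/3, f' = -4/3, f'' = 0, h' = -1/3, h'' = 0
E = 17/9, F = 0, G = 289/9; answer radicand W^2 = 17/9
unnormalised second-form numerators: l = 0, m = 0, n = -17/9; L = l/sqrt(17/9), and similarly M = m/sqrt(W^2), N = n/sqrt(W^2)

Answer: L = 0, M = 0, N = -sqrt(17)/3


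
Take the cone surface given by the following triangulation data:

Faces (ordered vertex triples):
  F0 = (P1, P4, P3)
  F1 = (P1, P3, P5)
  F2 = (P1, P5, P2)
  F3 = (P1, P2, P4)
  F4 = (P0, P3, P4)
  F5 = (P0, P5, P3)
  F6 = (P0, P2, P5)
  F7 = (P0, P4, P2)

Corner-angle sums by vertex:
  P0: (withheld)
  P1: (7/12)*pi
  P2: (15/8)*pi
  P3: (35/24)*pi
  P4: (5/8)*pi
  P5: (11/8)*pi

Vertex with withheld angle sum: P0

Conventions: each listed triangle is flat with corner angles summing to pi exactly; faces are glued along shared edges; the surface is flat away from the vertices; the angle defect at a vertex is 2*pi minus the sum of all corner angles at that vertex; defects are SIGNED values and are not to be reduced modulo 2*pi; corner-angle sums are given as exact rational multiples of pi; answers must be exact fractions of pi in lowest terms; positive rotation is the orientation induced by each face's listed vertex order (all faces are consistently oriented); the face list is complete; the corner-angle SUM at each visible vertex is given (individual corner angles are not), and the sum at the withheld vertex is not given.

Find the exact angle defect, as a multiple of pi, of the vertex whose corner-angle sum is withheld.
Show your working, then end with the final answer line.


V = 6, E = 12, F = 8; chi = V - E + F = 2
Gauss-Bonnet: total defect = 2*pi*chi = 4*pi; visible defects sum to (49/12)*pi

Answer: defect(P0) = -pi/12


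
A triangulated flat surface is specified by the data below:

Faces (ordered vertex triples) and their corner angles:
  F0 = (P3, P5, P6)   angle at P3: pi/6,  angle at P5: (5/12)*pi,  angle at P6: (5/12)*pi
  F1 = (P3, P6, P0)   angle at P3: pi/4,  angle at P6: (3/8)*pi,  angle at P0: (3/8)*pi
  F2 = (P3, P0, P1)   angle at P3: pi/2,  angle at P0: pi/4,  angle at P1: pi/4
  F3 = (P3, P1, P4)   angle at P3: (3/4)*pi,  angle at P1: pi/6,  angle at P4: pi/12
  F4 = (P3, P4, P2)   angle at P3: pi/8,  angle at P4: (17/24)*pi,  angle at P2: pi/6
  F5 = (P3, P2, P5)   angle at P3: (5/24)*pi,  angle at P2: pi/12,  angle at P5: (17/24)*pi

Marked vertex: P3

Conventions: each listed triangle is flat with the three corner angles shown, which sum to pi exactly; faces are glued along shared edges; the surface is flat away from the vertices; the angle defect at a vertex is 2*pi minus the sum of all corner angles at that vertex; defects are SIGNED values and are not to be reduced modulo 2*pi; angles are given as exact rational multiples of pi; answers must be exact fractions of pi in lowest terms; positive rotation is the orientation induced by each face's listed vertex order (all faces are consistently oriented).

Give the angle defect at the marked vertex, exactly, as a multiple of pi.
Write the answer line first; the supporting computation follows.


Answer: defect(P3) = 0

Sum of corner angles at P3: 2*pi
defect = 2*pi - 2*pi


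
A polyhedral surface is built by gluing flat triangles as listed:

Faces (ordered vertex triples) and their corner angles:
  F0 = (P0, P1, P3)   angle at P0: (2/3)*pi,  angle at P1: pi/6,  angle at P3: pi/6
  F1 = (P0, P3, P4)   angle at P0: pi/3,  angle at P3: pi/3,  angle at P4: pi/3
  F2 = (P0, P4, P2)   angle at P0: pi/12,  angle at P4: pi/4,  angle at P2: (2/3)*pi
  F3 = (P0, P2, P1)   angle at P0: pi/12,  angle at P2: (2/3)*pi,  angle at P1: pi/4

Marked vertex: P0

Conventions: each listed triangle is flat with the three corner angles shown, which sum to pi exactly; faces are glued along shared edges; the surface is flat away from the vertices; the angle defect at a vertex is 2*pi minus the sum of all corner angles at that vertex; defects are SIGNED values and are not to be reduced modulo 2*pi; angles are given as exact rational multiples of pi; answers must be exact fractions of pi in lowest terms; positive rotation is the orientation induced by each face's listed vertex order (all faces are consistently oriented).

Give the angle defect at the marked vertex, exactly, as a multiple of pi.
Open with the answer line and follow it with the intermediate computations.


Answer: defect(P0) = (5/6)*pi

Sum of corner angles at P0: (7/6)*pi
defect = 2*pi - (7/6)*pi


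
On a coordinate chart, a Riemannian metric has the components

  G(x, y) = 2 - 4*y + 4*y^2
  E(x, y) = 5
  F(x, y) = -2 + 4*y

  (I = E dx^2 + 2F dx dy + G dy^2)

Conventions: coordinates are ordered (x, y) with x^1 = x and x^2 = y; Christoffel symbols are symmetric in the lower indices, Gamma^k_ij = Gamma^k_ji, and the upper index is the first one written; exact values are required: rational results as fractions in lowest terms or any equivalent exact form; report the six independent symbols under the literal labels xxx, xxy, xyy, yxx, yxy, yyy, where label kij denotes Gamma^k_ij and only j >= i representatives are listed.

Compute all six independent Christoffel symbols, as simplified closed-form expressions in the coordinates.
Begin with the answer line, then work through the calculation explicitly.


Answer: Gamma_xxx = 0, Gamma_xxy = 0, Gamma_xyy = 2/(2*y^2 - 2*y + 3), Gamma_yxx = 0, Gamma_yxy = 0, Gamma_yyy = (2*y - 1)/(2*y^2 - 2*y + 3)

E = 5; F = -2 + 4*y; G = 2 - 4*y + 4*y^2
Gamma^k_ij = (1/2) g^{kl} (d_i g_jl + d_j g_il - d_l g_ij), with g^inv = (1/(EG-F^2)) [[G, -F], [-F, E]]
first partials: E_x = 0, E_y = 0, F_x = 0, F_y = 4, G_x = 0, G_y = -4 + 8*y
D = EG - F^2 = 6 - 4*y + 4*y^2
expanded: Gamma^x_xx = (G E_x - 2F F_x + F E_y)/(2D), Gamma^x_xy = (G E_y - F G_x)/(2D), Gamma^x_yy = (2G F_y - G G_x - F G_y)/(2D), Gamma^y_xx = (2E F_x - E E_y - F E_x)/(2D), Gamma^y_xy = (E G_x - F E_y)/(2D), Gamma^y_yy = (E G_y - 2F F_y + F G_x)/(2D); substitute and cancel common factors
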